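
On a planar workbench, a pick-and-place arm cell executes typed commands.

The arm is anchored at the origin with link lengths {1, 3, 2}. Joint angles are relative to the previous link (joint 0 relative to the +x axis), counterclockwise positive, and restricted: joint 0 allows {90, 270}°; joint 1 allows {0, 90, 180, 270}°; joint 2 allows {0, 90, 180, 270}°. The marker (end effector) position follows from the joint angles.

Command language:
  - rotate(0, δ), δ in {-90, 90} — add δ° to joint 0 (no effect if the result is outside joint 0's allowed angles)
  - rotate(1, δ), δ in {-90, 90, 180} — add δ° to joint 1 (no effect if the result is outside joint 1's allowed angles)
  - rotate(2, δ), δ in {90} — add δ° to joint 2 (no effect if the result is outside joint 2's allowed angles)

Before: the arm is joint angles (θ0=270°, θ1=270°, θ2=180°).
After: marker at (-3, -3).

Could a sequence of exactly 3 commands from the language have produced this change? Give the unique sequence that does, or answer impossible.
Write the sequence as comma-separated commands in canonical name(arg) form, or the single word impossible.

initial: joint angles (θ0=270°, θ1=270°, θ2=180°)
step 1 (rotate(2, 90)): joint angles (θ0=270°, θ1=270°, θ2=270°)
step 2 (rotate(2, 90)): joint angles (θ0=270°, θ1=270°, θ2=0°)
step 3 (rotate(2, 90)): joint angles (θ0=270°, θ1=270°, θ2=90°)
no other 3-command option fits: unique.

rotate(2, 90), rotate(2, 90), rotate(2, 90)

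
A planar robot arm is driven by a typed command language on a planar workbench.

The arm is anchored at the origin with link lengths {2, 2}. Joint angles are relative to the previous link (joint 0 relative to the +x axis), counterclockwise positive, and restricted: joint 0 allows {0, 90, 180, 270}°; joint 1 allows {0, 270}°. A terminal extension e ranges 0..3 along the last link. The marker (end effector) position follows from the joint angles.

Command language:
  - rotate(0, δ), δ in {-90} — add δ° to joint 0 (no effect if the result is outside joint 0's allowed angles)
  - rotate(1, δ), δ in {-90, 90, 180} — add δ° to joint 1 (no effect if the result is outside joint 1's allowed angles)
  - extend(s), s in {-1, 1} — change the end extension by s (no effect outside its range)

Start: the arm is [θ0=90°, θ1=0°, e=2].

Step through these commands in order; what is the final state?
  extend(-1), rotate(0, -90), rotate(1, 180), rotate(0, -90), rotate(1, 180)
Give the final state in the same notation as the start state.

initial: [θ0=90°, θ1=0°, e=2]
t=1 extend(-1) ⇒ [θ0=90°, θ1=0°, e=1]
t=2 rotate(0, -90) ⇒ [θ0=0°, θ1=0°, e=1]
t=3 rotate(1, 180) ⇒ [θ0=0°, θ1=0°, e=1]
t=4 rotate(0, -90) ⇒ [θ0=270°, θ1=0°, e=1]
t=5 rotate(1, 180) ⇒ [θ0=270°, θ1=0°, e=1]

[θ0=270°, θ1=0°, e=1]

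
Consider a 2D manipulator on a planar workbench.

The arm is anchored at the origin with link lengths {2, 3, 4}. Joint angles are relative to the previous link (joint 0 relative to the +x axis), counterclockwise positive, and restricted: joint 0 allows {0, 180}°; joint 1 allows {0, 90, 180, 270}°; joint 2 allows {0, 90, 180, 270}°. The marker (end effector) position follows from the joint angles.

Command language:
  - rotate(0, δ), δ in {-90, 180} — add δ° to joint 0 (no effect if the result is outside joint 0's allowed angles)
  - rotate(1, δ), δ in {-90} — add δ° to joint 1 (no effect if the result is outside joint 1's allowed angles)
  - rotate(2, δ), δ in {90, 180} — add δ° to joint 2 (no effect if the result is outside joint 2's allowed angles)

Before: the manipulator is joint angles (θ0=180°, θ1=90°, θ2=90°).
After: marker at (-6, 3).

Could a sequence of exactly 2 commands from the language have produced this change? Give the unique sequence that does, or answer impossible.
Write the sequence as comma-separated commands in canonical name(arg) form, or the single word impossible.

from: joint angles (θ0=180°, θ1=90°, θ2=90°)
step 1 (rotate(1, -90)): joint angles (θ0=180°, θ1=0°, θ2=90°)
step 2 (rotate(1, -90)): joint angles (θ0=180°, θ1=270°, θ2=90°)
no rival 2-sequence matches.

rotate(1, -90), rotate(1, -90)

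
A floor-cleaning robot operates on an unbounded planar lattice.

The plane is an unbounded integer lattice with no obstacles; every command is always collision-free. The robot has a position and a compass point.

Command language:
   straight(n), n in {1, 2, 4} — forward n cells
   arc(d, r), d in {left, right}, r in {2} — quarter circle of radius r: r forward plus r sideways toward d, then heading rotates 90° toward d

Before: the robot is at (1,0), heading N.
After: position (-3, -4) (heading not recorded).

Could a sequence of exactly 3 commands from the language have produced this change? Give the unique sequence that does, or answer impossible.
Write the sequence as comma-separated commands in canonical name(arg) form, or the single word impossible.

key: order matters: swapping arc(left, 2) and straight(4) lands elsewhere
initial: at (1,0), heading N
t=1 arc(left, 2) ⇒ at (-1,2), heading W
t=2 arc(left, 2) ⇒ at (-3,0), heading S
t=3 straight(4) ⇒ at (-3,-4), heading S
no rival 3-sequence matches.

arc(left, 2), arc(left, 2), straight(4)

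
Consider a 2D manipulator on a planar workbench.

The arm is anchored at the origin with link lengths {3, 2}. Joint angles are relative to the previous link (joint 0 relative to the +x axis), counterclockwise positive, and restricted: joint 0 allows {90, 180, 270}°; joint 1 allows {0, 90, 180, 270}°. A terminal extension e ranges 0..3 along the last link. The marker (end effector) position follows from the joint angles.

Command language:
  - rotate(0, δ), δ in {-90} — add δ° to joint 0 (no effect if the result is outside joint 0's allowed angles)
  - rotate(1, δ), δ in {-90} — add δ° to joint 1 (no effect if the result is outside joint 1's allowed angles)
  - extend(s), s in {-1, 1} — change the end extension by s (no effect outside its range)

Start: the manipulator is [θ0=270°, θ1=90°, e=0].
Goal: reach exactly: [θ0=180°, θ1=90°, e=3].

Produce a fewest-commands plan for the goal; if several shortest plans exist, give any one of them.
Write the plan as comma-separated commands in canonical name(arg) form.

t0: [θ0=270°, θ1=90°, e=0]
1. rotate(0, -90) → [θ0=180°, θ1=90°, e=0]
2. extend(1) → [θ0=180°, θ1=90°, e=1]
3. extend(1) → [θ0=180°, θ1=90°, e=2]
4. extend(1) → [θ0=180°, θ1=90°, e=3]
nothing shorter than 4 reaches the goal.

rotate(0, -90), extend(1), extend(1), extend(1)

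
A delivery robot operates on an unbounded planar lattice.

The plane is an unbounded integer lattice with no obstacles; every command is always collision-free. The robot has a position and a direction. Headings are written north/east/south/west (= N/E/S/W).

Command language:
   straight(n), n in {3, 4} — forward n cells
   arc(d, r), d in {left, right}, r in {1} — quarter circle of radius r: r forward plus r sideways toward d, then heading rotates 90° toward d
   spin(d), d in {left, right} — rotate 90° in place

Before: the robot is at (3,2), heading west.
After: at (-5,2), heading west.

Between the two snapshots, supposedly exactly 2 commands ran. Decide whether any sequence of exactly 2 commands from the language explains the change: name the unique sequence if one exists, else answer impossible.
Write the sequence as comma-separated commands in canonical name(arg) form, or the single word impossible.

key: heading stays W — no command in the sequence turns
from: at (3,2), heading west
[1] after straight(4): at (-1,2), heading west
[2] after straight(4): at (-5,2), heading west
all 36 alternatives checked — unique.

straight(4), straight(4)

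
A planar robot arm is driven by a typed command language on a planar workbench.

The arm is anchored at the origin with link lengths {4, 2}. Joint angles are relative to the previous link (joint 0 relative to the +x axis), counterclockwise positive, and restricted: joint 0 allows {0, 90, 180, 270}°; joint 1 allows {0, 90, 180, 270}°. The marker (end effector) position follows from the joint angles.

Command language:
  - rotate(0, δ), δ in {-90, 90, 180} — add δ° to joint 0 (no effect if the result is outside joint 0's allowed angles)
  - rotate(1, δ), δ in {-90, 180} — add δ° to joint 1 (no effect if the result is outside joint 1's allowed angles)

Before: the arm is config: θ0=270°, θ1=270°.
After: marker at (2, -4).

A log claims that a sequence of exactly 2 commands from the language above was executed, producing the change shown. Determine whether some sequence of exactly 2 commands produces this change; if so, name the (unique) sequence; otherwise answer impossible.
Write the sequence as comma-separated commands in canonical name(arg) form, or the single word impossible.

begin: config: θ0=270°, θ1=270°
[1] after rotate(1, -90): config: θ0=270°, θ1=180°
[2] after rotate(1, -90): config: θ0=270°, θ1=90°
all 25 alternatives checked — unique.

rotate(1, -90), rotate(1, -90)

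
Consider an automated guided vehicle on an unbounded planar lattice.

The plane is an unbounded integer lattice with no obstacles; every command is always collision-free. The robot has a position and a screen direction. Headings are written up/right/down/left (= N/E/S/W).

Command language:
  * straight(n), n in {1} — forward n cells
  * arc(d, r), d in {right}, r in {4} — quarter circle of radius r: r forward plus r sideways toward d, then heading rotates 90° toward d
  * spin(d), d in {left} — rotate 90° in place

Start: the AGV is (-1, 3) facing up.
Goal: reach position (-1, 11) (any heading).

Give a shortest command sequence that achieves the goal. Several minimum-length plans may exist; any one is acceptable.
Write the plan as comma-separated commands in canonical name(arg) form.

initial: (-1, 3) facing up
step 1 (spin(left)): (-1, 3) facing left
step 2 (arc(right, 4)): (-5, 7) facing up
step 3 (arc(right, 4)): (-1, 11) facing right
nothing shorter than 3 reaches the goal.

spin(left), arc(right, 4), arc(right, 4)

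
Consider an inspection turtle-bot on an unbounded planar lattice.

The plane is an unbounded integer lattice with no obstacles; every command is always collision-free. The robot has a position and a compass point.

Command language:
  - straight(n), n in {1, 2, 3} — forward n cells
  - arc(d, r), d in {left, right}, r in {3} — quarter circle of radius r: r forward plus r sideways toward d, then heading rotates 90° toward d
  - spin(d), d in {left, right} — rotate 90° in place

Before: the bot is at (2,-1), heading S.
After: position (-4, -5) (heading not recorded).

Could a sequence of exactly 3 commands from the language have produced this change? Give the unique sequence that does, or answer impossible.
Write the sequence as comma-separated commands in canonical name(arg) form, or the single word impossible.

key: order matters: swapping straight(1) and straight(3) lands elsewhere
from: at (2,-1), heading S
1. straight(1) → at (2,-2), heading S
2. arc(right, 3) → at (-1,-5), heading W
3. straight(3) → at (-4,-5), heading W
uniquely the one of 343 3-step routes that fits.

straight(1), arc(right, 3), straight(3)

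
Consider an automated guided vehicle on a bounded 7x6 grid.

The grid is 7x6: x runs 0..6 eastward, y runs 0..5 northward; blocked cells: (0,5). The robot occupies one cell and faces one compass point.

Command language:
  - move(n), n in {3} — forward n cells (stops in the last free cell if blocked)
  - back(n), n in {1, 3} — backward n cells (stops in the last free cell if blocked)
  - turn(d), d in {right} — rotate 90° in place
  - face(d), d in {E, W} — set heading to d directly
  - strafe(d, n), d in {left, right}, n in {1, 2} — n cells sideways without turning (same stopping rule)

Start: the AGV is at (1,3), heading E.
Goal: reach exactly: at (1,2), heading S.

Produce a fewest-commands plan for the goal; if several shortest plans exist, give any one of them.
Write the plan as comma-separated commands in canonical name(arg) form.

begin: at (1,3), heading E
t=1 strafe(right, 1) ⇒ at (1,2), heading E
t=2 turn(right) ⇒ at (1,2), heading S
nothing shorter than 2 reaches the goal.

strafe(right, 1), turn(right)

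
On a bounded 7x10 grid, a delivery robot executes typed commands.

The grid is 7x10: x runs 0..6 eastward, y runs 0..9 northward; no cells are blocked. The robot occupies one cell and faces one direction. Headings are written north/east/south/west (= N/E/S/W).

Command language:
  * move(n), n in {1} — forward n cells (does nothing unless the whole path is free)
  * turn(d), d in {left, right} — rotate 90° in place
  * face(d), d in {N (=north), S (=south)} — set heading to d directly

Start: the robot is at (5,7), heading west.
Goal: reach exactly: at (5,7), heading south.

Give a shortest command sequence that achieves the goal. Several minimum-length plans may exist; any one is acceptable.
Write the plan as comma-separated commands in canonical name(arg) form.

start: at (5,7), heading west
1. turn(left) → at (5,7), heading south
shorter routes all fall short; 1 is best.

turn(left)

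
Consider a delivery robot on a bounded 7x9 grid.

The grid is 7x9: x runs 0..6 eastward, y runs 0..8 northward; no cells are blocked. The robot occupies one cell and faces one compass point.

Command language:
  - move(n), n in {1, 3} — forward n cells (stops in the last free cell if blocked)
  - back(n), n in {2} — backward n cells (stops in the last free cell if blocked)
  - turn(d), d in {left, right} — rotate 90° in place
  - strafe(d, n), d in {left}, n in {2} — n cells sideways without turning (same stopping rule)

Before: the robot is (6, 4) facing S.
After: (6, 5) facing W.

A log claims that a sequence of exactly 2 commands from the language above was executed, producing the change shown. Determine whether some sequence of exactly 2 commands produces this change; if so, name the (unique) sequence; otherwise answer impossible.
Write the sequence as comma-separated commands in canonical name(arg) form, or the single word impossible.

no 2-step route produces this change.

impossible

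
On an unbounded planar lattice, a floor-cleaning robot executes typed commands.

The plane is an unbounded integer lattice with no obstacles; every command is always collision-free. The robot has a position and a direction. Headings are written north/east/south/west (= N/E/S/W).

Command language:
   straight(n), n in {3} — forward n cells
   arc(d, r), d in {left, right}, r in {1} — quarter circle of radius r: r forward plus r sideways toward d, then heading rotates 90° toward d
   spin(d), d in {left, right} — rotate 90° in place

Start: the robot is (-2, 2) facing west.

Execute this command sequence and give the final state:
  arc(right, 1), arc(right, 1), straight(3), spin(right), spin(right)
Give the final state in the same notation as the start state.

(1, 4) facing west

from: (-2, 2) facing west
1. arc(right, 1) → (-3, 3) facing north
2. arc(right, 1) → (-2, 4) facing east
3. straight(3) → (1, 4) facing east
4. spin(right) → (1, 4) facing south
5. spin(right) → (1, 4) facing west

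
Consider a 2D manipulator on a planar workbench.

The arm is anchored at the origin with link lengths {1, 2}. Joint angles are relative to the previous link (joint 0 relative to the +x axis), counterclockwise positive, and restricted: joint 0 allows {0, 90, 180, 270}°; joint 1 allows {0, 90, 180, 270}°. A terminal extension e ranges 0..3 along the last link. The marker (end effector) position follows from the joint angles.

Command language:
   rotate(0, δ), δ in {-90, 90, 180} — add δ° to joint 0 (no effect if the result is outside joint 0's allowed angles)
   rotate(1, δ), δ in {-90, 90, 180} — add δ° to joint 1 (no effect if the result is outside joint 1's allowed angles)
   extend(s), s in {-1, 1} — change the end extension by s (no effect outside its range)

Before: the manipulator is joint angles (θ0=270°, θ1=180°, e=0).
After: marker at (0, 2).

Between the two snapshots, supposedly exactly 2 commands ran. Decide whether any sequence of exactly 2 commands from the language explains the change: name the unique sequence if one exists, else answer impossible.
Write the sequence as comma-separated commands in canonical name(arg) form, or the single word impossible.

key: order matters: swapping extend(-1) and extend(1) lands elsewhere
initial: joint angles (θ0=270°, θ1=180°, e=0)
step 1 (extend(-1)): joint angles (θ0=270°, θ1=180°, e=0)
step 2 (extend(1)): joint angles (θ0=270°, θ1=180°, e=1)
no rival 2-sequence matches.

extend(-1), extend(1)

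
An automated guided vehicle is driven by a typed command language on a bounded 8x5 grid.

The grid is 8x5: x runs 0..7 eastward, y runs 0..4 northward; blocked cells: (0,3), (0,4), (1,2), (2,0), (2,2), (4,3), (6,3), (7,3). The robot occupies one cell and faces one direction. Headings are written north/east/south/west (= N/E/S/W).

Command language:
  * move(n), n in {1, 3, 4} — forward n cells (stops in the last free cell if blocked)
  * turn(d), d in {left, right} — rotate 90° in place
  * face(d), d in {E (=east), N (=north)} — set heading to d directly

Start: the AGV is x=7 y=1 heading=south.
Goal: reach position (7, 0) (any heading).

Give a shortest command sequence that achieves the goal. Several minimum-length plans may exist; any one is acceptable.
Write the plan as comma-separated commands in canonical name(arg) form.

begin: x=7 y=1 heading=south
step 1 (move(3)): x=7 y=0 heading=south
minimal: 1 command(s), checked below 1.

move(3)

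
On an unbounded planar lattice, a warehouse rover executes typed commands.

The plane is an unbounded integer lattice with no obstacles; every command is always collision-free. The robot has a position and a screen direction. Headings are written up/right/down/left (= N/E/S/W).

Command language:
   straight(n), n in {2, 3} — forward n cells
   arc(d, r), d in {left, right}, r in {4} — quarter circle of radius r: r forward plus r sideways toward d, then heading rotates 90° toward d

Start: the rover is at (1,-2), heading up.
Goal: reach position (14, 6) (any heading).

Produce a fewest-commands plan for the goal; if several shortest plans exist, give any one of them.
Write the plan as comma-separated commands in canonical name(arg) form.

t0: at (1,-2), heading up
[1] after arc(right, 4): at (5,2), heading right
[2] after straight(3): at (8,2), heading right
[3] after straight(2): at (10,2), heading right
[4] after arc(left, 4): at (14,6), heading up
minimal: 4 command(s), checked below 4.

arc(right, 4), straight(3), straight(2), arc(left, 4)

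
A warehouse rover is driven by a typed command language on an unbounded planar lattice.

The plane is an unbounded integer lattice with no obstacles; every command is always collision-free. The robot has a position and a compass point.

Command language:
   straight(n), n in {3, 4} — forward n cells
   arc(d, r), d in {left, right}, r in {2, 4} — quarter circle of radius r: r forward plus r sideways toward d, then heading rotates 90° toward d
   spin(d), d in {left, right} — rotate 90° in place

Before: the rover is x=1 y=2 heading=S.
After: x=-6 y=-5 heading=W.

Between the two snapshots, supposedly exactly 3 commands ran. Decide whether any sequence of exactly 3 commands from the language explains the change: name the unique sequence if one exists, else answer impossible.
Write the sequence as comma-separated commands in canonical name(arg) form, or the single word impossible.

straight(3), arc(right, 4), straight(3)

key: position moved to (-6,-5) AND the heading swung to W — translation plus rotation needed
initial: x=1 y=2 heading=S
1. straight(3) → x=1 y=-1 heading=S
2. arc(right, 4) → x=-3 y=-5 heading=W
3. straight(3) → x=-6 y=-5 heading=W
no other 3-command option fits: unique.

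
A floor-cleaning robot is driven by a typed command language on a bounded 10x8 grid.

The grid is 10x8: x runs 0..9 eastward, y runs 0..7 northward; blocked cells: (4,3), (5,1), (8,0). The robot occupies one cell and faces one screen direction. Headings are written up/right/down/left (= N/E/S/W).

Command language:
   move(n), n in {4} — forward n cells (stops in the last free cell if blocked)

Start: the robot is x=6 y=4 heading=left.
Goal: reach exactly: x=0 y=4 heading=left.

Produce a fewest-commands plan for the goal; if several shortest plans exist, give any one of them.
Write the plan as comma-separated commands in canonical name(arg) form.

move(4), move(4)

from: x=6 y=4 heading=left
[1] after move(4): x=2 y=4 heading=left
[2] after move(4): x=0 y=4 heading=left
minimal: 2 command(s), checked below 2.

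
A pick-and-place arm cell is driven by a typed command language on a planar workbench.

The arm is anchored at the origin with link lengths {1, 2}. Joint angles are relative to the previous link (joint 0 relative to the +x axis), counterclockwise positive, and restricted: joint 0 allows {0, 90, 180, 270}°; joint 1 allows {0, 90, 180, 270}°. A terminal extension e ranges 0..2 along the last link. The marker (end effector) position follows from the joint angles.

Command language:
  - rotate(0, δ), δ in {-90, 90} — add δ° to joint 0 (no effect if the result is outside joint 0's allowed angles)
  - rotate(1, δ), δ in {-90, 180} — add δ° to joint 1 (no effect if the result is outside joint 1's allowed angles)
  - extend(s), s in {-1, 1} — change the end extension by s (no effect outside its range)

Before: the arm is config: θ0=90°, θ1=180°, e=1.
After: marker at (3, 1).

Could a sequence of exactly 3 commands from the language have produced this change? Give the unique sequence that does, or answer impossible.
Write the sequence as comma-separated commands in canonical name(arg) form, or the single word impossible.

initial: config: θ0=90°, θ1=180°, e=1
step 1 (rotate(1, -90)): config: θ0=90°, θ1=90°, e=1
step 2 (rotate(1, -90)): config: θ0=90°, θ1=0°, e=1
step 3 (rotate(1, -90)): config: θ0=90°, θ1=270°, e=1
all 216 alternatives checked — unique.

rotate(1, -90), rotate(1, -90), rotate(1, -90)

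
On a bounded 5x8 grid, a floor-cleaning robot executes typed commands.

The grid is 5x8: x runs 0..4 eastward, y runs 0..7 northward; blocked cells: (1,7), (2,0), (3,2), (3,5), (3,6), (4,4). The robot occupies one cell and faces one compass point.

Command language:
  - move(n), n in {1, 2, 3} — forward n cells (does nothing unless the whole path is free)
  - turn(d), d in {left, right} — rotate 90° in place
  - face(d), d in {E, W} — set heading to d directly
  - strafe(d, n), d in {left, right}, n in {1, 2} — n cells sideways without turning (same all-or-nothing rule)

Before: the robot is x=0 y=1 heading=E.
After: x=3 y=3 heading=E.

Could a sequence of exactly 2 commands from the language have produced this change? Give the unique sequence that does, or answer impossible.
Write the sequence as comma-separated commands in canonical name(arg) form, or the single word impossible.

key: still facing E at the end — nothing in the sequence rotates
start: x=0 y=1 heading=E
[1] after strafe(left, 2): x=0 y=3 heading=E
[2] after move(3): x=3 y=3 heading=E
uniquely the one of 121 2-step routes that fits.

strafe(left, 2), move(3)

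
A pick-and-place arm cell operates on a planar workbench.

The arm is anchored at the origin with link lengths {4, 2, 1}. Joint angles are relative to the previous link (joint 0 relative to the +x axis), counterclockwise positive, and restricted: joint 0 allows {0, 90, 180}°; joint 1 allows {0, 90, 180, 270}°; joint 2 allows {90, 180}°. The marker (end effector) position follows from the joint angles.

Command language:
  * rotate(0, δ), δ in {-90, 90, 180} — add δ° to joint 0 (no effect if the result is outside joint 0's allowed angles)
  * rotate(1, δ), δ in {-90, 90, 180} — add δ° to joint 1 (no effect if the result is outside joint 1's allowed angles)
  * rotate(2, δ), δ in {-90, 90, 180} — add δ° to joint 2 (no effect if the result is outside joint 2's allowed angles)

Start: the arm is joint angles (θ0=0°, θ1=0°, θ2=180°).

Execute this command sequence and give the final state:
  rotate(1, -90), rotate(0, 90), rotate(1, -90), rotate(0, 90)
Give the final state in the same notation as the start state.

begin: joint angles (θ0=0°, θ1=0°, θ2=180°)
t=1 rotate(1, -90) ⇒ joint angles (θ0=0°, θ1=270°, θ2=180°)
t=2 rotate(0, 90) ⇒ joint angles (θ0=90°, θ1=270°, θ2=180°)
t=3 rotate(1, -90) ⇒ joint angles (θ0=90°, θ1=180°, θ2=180°)
t=4 rotate(0, 90) ⇒ joint angles (θ0=180°, θ1=180°, θ2=180°)

joint angles (θ0=180°, θ1=180°, θ2=180°)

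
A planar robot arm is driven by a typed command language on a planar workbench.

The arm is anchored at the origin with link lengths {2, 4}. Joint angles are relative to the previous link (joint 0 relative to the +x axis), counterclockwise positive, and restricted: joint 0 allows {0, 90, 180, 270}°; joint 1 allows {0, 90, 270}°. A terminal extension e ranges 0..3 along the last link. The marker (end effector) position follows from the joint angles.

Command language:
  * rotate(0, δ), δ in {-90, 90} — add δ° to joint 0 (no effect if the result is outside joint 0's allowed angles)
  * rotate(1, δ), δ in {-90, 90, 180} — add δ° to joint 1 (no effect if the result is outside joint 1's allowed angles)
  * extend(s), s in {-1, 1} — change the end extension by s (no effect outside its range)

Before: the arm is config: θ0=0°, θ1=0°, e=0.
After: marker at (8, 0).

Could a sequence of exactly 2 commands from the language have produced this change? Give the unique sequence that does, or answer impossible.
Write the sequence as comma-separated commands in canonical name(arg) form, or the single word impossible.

extend(1), extend(1)

t0: config: θ0=0°, θ1=0°, e=0
1. extend(1) → config: θ0=0°, θ1=0°, e=1
2. extend(1) → config: θ0=0°, θ1=0°, e=2
no rival 2-sequence matches.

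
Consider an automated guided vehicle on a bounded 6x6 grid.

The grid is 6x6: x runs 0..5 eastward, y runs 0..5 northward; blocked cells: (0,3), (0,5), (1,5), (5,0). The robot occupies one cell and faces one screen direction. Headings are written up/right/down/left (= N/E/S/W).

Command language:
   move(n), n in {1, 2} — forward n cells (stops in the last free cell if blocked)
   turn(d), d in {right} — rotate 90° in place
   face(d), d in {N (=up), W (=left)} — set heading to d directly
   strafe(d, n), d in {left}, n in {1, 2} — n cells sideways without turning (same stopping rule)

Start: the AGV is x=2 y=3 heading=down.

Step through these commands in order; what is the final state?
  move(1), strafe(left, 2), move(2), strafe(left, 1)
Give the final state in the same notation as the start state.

initial: x=2 y=3 heading=down
1. move(1) → x=2 y=2 heading=down
2. strafe(left, 2) → x=4 y=2 heading=down
3. move(2) → x=4 y=0 heading=down
4. strafe(left, 1) → x=4 y=0 heading=down

x=4 y=0 heading=down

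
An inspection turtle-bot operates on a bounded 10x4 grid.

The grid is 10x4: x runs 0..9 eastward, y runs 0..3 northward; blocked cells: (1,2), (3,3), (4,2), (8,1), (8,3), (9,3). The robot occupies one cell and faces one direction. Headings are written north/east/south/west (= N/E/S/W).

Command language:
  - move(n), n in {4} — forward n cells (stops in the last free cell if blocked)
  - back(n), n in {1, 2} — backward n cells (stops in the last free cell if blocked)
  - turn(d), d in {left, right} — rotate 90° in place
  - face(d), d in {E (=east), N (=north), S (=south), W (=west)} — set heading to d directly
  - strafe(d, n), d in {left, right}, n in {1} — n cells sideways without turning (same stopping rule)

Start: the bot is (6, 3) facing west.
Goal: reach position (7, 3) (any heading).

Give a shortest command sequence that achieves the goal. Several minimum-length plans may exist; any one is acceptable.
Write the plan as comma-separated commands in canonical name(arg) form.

back(2)

initial: (6, 3) facing west
[1] after back(2): (7, 3) facing west
nothing shorter than 1 reaches the goal.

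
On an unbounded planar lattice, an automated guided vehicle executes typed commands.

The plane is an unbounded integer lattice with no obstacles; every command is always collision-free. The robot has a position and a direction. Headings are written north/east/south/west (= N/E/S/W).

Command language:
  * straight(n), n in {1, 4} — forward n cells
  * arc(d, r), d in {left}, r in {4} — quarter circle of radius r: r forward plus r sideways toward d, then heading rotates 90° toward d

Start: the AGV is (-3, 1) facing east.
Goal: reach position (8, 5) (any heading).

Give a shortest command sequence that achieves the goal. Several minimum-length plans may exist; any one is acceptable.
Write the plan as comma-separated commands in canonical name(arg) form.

t0: (-3, 1) facing east
step 1 (straight(4)): (1, 1) facing east
step 2 (straight(1)): (2, 1) facing east
step 3 (straight(1)): (3, 1) facing east
step 4 (straight(1)): (4, 1) facing east
step 5 (arc(left, 4)): (8, 5) facing north
minimal: 5 command(s), checked below 5.

straight(4), straight(1), straight(1), straight(1), arc(left, 4)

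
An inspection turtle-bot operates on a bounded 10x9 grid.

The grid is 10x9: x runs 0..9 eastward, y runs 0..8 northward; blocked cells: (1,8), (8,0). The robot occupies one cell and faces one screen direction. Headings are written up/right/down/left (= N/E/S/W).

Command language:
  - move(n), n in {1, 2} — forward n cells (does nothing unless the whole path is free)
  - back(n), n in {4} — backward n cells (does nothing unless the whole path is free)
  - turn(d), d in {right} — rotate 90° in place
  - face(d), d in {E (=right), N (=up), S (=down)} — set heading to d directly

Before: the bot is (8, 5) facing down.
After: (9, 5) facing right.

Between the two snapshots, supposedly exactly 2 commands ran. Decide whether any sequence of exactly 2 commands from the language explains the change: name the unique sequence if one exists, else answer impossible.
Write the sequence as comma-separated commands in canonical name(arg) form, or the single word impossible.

face(E), move(1)

key: position moved to (9,5) AND the heading swung to E — translation plus rotation needed
from: (8, 5) facing down
1. face(E) → (8, 5) facing right
2. move(1) → (9, 5) facing right
all 49 alternatives checked — unique.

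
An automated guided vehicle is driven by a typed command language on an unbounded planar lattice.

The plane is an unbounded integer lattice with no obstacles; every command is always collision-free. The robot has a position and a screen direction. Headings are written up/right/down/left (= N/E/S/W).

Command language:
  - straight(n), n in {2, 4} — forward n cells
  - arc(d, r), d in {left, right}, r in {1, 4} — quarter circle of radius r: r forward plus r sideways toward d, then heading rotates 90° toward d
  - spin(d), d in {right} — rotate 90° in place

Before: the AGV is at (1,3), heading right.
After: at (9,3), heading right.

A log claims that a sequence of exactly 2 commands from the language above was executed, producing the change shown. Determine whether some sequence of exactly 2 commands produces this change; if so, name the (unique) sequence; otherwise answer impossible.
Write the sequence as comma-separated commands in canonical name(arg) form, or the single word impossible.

key: heading stays E — no command in the sequence turns
from: at (1,3), heading right
step 1 (straight(4)): at (5,3), heading right
step 2 (straight(4)): at (9,3), heading right
all 49 alternatives checked — unique.

straight(4), straight(4)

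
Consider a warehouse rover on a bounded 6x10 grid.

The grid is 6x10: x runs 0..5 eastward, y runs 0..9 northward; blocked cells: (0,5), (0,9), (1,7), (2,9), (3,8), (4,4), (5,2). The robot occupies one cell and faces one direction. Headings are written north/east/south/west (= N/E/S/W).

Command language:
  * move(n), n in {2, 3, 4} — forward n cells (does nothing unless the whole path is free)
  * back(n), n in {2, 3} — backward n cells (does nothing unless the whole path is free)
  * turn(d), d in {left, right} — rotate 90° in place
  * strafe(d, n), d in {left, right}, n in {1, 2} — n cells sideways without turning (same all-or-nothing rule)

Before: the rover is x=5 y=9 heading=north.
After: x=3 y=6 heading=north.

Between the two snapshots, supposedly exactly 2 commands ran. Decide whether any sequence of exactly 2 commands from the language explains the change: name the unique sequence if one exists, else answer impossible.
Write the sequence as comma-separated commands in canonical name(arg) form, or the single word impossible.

back(3), strafe(left, 2)

key: heading stays N — no command in the sequence turns
t0: x=5 y=9 heading=north
step 1 (back(3)): x=5 y=6 heading=north
step 2 (strafe(left, 2)): x=3 y=6 heading=north
no rival 2-sequence matches.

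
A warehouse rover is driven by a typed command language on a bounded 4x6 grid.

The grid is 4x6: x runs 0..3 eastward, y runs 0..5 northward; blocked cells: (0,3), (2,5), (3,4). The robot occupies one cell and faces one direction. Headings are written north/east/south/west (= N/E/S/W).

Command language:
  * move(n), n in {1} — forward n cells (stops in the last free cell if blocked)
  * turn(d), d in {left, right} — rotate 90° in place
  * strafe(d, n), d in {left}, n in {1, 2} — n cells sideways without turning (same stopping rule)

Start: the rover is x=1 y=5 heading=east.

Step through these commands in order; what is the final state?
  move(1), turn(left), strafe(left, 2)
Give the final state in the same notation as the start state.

x=0 y=5 heading=north

begin: x=1 y=5 heading=east
t=1 move(1) ⇒ x=1 y=5 heading=east
t=2 turn(left) ⇒ x=1 y=5 heading=north
t=3 strafe(left, 2) ⇒ x=0 y=5 heading=north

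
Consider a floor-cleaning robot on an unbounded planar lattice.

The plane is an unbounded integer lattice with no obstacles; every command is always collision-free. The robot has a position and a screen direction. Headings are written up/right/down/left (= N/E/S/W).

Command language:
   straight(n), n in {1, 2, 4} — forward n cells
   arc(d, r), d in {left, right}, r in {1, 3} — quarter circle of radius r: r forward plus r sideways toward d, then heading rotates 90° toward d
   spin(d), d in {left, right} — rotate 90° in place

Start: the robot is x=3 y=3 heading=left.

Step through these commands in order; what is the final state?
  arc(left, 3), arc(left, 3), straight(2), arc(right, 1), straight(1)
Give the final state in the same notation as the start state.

x=6 y=-5 heading=down

start: x=3 y=3 heading=left
step 1 (arc(left, 3)): x=0 y=0 heading=down
step 2 (arc(left, 3)): x=3 y=-3 heading=right
step 3 (straight(2)): x=5 y=-3 heading=right
step 4 (arc(right, 1)): x=6 y=-4 heading=down
step 5 (straight(1)): x=6 y=-5 heading=down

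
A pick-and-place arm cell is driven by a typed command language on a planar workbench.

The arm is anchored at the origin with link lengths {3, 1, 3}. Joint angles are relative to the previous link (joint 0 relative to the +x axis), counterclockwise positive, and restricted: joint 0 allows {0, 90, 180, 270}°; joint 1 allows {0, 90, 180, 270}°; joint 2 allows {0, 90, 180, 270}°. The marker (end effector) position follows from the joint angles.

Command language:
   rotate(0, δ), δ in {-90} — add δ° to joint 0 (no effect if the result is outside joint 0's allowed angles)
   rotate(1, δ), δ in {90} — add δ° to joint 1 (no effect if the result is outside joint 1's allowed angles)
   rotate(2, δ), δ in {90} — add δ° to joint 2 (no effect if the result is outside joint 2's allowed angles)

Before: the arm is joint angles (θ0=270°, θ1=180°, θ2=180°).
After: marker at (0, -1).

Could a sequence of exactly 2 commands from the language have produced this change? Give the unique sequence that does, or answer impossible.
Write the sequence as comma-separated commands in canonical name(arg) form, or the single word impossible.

rotate(1, 90), rotate(1, 90)

initial: joint angles (θ0=270°, θ1=180°, θ2=180°)
[1] after rotate(1, 90): joint angles (θ0=270°, θ1=270°, θ2=180°)
[2] after rotate(1, 90): joint angles (θ0=270°, θ1=0°, θ2=180°)
uniquely the one of 9 2-step routes that fits.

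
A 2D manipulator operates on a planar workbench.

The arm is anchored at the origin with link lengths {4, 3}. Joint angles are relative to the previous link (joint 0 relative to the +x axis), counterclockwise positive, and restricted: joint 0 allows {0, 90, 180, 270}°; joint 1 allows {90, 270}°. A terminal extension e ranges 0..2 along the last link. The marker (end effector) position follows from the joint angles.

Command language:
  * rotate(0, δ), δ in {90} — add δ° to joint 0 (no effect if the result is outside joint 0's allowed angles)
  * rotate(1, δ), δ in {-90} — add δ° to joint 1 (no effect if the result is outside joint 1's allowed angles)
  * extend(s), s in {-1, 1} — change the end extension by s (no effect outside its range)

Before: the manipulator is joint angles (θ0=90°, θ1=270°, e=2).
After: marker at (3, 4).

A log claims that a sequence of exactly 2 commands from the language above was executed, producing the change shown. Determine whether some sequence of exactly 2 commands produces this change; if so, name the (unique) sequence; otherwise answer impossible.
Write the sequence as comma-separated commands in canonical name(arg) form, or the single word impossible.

initial: joint angles (θ0=90°, θ1=270°, e=2)
step 1 (extend(-1)): joint angles (θ0=90°, θ1=270°, e=1)
step 2 (extend(-1)): joint angles (θ0=90°, θ1=270°, e=0)
all 16 alternatives checked — unique.

extend(-1), extend(-1)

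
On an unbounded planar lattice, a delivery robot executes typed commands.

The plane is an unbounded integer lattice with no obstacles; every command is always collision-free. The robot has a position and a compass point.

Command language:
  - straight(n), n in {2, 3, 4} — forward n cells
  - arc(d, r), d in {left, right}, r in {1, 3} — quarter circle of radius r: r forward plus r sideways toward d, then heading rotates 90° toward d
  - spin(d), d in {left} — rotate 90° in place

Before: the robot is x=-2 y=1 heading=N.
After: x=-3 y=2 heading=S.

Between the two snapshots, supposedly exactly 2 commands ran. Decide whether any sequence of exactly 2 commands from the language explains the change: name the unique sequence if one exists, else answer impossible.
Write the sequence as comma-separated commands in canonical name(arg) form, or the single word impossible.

arc(left, 1), spin(left)

key: position moved to (-3,2) AND the heading swung to S — translation plus rotation needed
from: x=-2 y=1 heading=N
1. arc(left, 1) → x=-3 y=2 heading=W
2. spin(left) → x=-3 y=2 heading=S
uniquely the one of 64 2-step routes that fits.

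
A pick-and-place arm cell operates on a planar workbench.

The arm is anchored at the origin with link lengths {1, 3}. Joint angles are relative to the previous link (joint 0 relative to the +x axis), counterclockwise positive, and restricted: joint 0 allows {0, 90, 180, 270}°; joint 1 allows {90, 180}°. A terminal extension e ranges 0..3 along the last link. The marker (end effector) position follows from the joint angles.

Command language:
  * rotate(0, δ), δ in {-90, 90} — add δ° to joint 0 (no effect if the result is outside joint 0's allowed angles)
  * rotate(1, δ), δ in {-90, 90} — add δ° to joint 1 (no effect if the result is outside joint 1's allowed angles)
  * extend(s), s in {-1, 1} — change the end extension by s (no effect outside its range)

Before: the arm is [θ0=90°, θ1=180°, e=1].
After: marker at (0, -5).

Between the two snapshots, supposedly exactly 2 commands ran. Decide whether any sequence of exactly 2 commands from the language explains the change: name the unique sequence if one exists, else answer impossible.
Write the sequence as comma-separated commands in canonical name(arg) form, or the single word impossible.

initial: [θ0=90°, θ1=180°, e=1]
[1] after extend(1): [θ0=90°, θ1=180°, e=2]
[2] after extend(1): [θ0=90°, θ1=180°, e=3]
uniquely the one of 36 2-step routes that fits.

extend(1), extend(1)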